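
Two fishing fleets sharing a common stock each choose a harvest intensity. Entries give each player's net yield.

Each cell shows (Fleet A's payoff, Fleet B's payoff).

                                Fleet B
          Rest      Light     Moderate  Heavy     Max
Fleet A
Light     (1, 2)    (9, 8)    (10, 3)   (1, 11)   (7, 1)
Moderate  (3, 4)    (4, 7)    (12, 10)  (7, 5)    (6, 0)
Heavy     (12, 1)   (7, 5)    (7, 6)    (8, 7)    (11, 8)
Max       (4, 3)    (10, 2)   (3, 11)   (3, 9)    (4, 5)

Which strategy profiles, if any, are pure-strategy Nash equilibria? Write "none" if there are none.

Pure-strategy Nash equilibria: (Moderate, Moderate) and (Heavy, Max)

(Light, Rest): Fleet A can switch to Moderate (1 → 3). Not NE.
(Light, Light): Fleet A can switch to Max (9 → 10). Not NE.
(Light, Moderate): Fleet A can switch to Moderate (10 → 12). Not NE.
(Light, Heavy): Fleet A can switch to Moderate (1 → 7). Not NE.
(Light, Max): Fleet A can switch to Heavy (7 → 11). Not NE.
(Moderate, Rest): Fleet A can switch to Heavy (3 → 12). Not NE.
(Moderate, Moderate): Fleet A gets 12, best alternative 10; Fleet B gets 10, best alternative 7. No profitable deviation — NE.
(Heavy, Max): Fleet A gets 11, best alternative 7; Fleet B gets 8, best alternative 7. No profitable deviation — NE.
(The remaining 12 profiles each have a profitable deviation by the same check.)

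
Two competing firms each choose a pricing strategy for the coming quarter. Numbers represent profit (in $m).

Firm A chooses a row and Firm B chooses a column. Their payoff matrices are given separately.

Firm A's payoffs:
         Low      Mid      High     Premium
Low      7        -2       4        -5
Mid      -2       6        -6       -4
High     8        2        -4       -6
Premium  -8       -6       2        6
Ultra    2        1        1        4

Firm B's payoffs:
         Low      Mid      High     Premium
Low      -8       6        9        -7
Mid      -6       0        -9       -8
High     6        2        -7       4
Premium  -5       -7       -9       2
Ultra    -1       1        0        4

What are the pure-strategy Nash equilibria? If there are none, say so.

Pure-strategy Nash equilibria: (Low, High), (Mid, Mid), (High, Low), (Premium, Premium)

Firm A against Low: payoffs 7, -2, 8, -8, 2 → best response High.
Firm A against Mid: payoffs -2, 6, 2, -6, 1 → best response Mid.
Firm A against High: payoffs 4, -6, -4, 2, 1 → best response Low.
Firm A against Premium: payoffs -5, -4, -6, 6, 4 → best response Premium.
Firm B against Low: payoffs -8, 6, 9, -7 → best response High.
Firm B against Mid: payoffs -6, 0, -9, -8 → best response Mid.
Firm B against High: payoffs 6, 2, -7, 4 → best response Low.
Firm B against Premium: payoffs -5, -7, -9, 2 → best response Premium.
Firm B against Ultra: payoffs -1, 1, 0, 4 → best response Premium.
Mutual best responses: (Low, High); (Mid, Mid); (High, Low); (Premium, Premium).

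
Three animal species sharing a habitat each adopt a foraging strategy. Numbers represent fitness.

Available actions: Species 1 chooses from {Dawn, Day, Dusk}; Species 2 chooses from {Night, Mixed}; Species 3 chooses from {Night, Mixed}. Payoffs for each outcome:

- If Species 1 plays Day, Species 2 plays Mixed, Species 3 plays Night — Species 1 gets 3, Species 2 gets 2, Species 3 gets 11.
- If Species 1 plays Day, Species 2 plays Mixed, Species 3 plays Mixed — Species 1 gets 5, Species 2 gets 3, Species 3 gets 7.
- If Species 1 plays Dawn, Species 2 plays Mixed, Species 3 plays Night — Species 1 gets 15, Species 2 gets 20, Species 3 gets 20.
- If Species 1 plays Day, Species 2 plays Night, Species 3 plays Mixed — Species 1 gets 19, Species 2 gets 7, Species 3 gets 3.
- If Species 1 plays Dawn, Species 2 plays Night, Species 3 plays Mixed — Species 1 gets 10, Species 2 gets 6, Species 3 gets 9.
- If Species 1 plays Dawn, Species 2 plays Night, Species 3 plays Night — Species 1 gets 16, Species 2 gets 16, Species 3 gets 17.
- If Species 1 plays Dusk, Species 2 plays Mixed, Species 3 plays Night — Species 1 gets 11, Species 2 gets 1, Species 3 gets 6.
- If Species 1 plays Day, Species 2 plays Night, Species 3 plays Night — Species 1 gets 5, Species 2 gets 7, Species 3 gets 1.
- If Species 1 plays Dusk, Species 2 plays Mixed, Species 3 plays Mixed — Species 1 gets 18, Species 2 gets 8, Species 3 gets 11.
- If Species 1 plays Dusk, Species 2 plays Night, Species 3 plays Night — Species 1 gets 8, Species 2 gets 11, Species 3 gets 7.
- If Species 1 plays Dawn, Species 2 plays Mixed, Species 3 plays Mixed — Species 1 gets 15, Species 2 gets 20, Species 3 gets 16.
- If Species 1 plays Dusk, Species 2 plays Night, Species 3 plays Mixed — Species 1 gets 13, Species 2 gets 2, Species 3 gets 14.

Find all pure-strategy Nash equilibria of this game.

Pure-strategy Nash equilibria: (Dawn, Mixed, Night), (Day, Night, Mixed), (Dusk, Mixed, Mixed)

Species 1 against (Night, Night): payoffs 16, 5, 8 → best response Dawn.
Species 1 against (Night, Mixed): payoffs 10, 19, 13 → best response Day.
Species 1 against (Mixed, Night): payoffs 15, 3, 11 → best response Dawn.
Species 1 against (Mixed, Mixed): payoffs 15, 5, 18 → best response Dusk.
Species 2 against (Dawn, Night): payoffs 16, 20 → best response Mixed.
Species 2 against (Dawn, Mixed): payoffs 6, 20 → best response Mixed.
Species 2 against (Day, Night): payoffs 7, 2 → best response Night.
Species 2 against (Day, Mixed): payoffs 7, 3 → best response Night.
Species 2 against (Dusk, Night): payoffs 11, 1 → best response Night.
Species 2 against (Dusk, Mixed): payoffs 2, 8 → best response Mixed.
Species 3 against (Dawn, Night): payoffs 17, 9 → best response Night.
Species 3 against (Dawn, Mixed): payoffs 20, 16 → best response Night.
Species 3 against (Day, Night): payoffs 1, 3 → best response Mixed.
Species 3 against (Day, Mixed): payoffs 11, 7 → best response Night.
Species 3 against (Dusk, Night): payoffs 7, 14 → best response Mixed.
Species 3 against (Dusk, Mixed): payoffs 6, 11 → best response Mixed.
Mutual best responses: (Dawn, Mixed, Night); (Day, Night, Mixed); (Dusk, Mixed, Mixed).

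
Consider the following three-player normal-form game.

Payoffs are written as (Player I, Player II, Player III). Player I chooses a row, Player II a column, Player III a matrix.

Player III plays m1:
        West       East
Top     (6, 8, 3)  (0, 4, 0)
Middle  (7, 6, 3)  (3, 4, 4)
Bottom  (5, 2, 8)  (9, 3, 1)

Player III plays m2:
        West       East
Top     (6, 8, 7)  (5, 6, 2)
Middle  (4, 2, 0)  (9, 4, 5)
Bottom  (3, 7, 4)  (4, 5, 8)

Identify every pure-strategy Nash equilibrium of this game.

Pure-strategy Nash equilibria: (Top, West, m2) and (Middle, West, m1) and (Middle, East, m2)

Player I against (West, m1): payoffs 6, 7, 5 → best response Middle.
Player I against (West, m2): payoffs 6, 4, 3 → best response Top.
Player I against (East, m1): payoffs 0, 3, 9 → best response Bottom.
Player I against (East, m2): payoffs 5, 9, 4 → best response Middle.
Player II against (Top, m1): payoffs 8, 4 → best response West.
Player II against (Top, m2): payoffs 8, 6 → best response West.
Player II against (Middle, m1): payoffs 6, 4 → best response West.
Player II against (Middle, m2): payoffs 2, 4 → best response East.
Player II against (Bottom, m1): payoffs 2, 3 → best response East.
Player II against (Bottom, m2): payoffs 7, 5 → best response West.
Player III against (Top, West): payoffs 3, 7 → best response m2.
Player III against (Top, East): payoffs 0, 2 → best response m2.
Player III against (Middle, West): payoffs 3, 0 → best response m1.
Player III against (Middle, East): payoffs 4, 5 → best response m2.
Player III against (Bottom, West): payoffs 8, 4 → best response m1.
Player III against (Bottom, East): payoffs 1, 8 → best response m2.
Mutual best responses: (Top, West, m2); (Middle, West, m1); (Middle, East, m2).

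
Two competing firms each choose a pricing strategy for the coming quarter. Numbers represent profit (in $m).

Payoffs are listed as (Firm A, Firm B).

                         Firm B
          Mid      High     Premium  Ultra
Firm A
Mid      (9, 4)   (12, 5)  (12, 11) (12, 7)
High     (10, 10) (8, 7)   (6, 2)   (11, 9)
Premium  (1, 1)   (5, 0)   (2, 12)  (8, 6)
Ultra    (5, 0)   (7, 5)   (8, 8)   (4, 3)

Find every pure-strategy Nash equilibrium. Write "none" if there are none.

(Mid, Premium) and (High, Mid)

(Mid, Mid): Firm A can switch to High (9 → 10). Not NE.
(Mid, High): Firm B can switch to Premium (5 → 11). Not NE.
(Mid, Premium): Firm A gets 12, best alternative 8; Firm B gets 11, best alternative 7. No profitable deviation — NE.
(Mid, Ultra): Firm B can switch to Premium (7 → 11). Not NE.
(High, Mid): Firm A gets 10, best alternative 9; Firm B gets 10, best alternative 9. No profitable deviation — NE.
(High, High): Firm A can switch to Mid (8 → 12). Not NE.
(High, Premium): Firm A can switch to Mid (6 → 12). Not NE.
(High, Ultra): Firm A can switch to Mid (11 → 12). Not NE.
(Premium, Mid): Firm A can switch to Mid (1 → 9). Not NE.
(Premium, High): Firm A can switch to Mid (5 → 12). Not NE.
(Premium, Premium): Firm A can switch to Mid (2 → 12). Not NE.
(Premium, Ultra): Firm A can switch to Mid (8 → 12). Not NE.
(Ultra, Mid): Firm A can switch to Mid (5 → 9). Not NE.
(Ultra, High): Firm A can switch to Mid (7 → 12). Not NE.
(The remaining 2 profiles each have a profitable deviation by the same check.)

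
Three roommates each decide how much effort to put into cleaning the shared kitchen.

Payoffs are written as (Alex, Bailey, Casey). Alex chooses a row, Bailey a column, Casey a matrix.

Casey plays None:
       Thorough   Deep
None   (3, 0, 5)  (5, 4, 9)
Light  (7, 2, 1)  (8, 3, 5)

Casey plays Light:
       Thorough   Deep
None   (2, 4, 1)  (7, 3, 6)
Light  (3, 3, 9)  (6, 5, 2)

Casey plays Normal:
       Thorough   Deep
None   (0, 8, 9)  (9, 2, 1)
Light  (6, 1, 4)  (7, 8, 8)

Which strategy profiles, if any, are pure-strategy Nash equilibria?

This game has no pure Nash equilibrium.

For each strategy profile, look for a profitable unilateral deviation.
(None, Thorough, None): Alex can switch to Light (3 → 7). Not NE.
(None, Thorough, Light): Alex can switch to Light (2 → 3). Not NE.
(None, Thorough, Normal): Alex can switch to Light (0 → 6). Not NE.
(None, Deep, None): Alex can switch to Light (5 → 8). Not NE.
(None, Deep, Light): Bailey can switch to Thorough (3 → 4). Not NE.
(None, Deep, Normal): Bailey can switch to Thorough (2 → 8). Not NE.
(The remaining 6 profiles each have a profitable deviation by the same check.)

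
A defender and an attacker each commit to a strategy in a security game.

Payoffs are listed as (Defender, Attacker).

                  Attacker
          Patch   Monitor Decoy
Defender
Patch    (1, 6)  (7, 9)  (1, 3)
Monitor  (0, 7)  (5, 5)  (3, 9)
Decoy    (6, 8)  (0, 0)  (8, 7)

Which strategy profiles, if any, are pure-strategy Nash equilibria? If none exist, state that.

Pure-strategy Nash equilibria: (Patch, Monitor); (Decoy, Patch)

Mark each player's best response to every combination of opponents' strategies; a profile where every player is best-responding is a pure Nash equilibrium.
Defender against Patch: payoffs 1, 0, 6 → best response Decoy.
Defender against Monitor: payoffs 7, 5, 0 → best response Patch.
Defender against Decoy: payoffs 1, 3, 8 → best response Decoy.
Attacker against Patch: payoffs 6, 9, 3 → best response Monitor.
Attacker against Monitor: payoffs 7, 5, 9 → best response Decoy.
Attacker against Decoy: payoffs 8, 0, 7 → best response Patch.
Mutual best responses: (Patch, Monitor); (Decoy, Patch).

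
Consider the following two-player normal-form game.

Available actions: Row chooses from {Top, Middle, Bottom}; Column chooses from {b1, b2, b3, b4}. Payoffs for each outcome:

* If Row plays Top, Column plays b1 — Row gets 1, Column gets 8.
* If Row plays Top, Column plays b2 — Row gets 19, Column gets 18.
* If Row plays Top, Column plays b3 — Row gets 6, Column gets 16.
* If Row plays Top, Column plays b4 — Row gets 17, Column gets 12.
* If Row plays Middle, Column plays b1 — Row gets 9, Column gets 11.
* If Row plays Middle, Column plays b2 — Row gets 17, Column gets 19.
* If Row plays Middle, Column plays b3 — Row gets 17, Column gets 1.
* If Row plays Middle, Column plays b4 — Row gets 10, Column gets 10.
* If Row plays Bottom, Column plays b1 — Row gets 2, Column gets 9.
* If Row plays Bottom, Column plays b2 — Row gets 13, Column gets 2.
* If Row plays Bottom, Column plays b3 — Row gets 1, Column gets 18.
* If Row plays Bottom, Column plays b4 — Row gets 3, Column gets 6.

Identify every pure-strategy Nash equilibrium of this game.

(Top, b1): Row can switch to Middle (1 → 9). Not NE.
(Top, b2): Row gets 19, best alternative 17; Column gets 18, best alternative 16. No profitable deviation — NE.
(Top, b3): Row can switch to Middle (6 → 17). Not NE.
(Top, b4): Column can switch to b2 (12 → 18). Not NE.
(Middle, b1): Column can switch to b2 (11 → 19). Not NE.
(Middle, b2): Row can switch to Top (17 → 19). Not NE.
(Middle, b3): Column can switch to b1 (1 → 11). Not NE.
(Middle, b4): Row can switch to Top (10 → 17). Not NE.
(Bottom, b1): Row can switch to Middle (2 → 9). Not NE.
(Bottom, b2): Row can switch to Top (13 → 19). Not NE.
(Bottom, b3): Row can switch to Top (1 → 6). Not NE.
(The remaining 1 profile has a profitable deviation by the same check.)

The unique pure-strategy Nash equilibrium is (Top, b2).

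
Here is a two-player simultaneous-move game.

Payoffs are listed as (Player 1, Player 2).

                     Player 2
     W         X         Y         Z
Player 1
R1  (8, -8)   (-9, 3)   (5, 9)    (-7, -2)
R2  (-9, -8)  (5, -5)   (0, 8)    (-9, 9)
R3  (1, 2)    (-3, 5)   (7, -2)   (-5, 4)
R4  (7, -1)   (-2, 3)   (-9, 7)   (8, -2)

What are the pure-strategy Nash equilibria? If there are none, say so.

(R1, W): Player 2 can switch to X (-8 → 3). Not NE.
(R1, X): Player 1 can switch to R2 (-9 → 5). Not NE.
(R1, Y): Player 1 can switch to R3 (5 → 7). Not NE.
(R1, Z): Player 1 can switch to R3 (-7 → -5). Not NE.
(R2, W): Player 1 can switch to R1 (-9 → 8). Not NE.
(R2, X): Player 2 can switch to Y (-5 → 8). Not NE.
(R2, Y): Player 1 can switch to R1 (0 → 5). Not NE.
(R2, Z): Player 1 can switch to R1 (-9 → -7). Not NE.
(The remaining 8 profiles each have a profitable deviation by the same check.)

No pure-strategy Nash equilibrium.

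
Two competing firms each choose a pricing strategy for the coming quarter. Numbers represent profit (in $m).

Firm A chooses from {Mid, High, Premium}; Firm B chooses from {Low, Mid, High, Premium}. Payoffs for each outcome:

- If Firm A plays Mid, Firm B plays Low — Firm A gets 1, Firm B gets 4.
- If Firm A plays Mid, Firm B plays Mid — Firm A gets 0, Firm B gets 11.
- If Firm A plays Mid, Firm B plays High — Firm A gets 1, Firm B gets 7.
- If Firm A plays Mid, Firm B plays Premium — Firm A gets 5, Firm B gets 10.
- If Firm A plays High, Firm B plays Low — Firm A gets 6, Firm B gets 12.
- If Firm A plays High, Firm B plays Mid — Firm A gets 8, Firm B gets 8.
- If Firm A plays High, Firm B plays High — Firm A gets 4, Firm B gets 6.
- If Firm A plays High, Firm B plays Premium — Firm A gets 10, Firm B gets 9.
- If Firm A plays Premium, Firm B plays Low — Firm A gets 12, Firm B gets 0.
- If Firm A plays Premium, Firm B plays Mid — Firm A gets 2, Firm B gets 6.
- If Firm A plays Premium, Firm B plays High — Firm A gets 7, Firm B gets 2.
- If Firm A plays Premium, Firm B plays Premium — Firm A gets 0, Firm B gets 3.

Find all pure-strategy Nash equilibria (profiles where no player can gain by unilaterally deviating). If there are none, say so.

(Mid, Low): Firm A can switch to High (1 → 6). Not NE.
(Mid, Mid): Firm A can switch to High (0 → 8). Not NE.
(Mid, High): Firm A can switch to High (1 → 4). Not NE.
(Mid, Premium): Firm A can switch to High (5 → 10). Not NE.
(High, Low): Firm A can switch to Premium (6 → 12). Not NE.
(High, Mid): Firm B can switch to Low (8 → 12). Not NE.
(High, High): Firm A can switch to Premium (4 → 7). Not NE.
(High, Premium): Firm B can switch to Low (9 → 12). Not NE.
(Premium, Low): Firm B can switch to Mid (0 → 6). Not NE.
(Premium, Mid): Firm A can switch to High (2 → 8). Not NE.
(The remaining 2 profiles each have a profitable deviation by the same check.)

There is no pure-strategy Nash equilibrium.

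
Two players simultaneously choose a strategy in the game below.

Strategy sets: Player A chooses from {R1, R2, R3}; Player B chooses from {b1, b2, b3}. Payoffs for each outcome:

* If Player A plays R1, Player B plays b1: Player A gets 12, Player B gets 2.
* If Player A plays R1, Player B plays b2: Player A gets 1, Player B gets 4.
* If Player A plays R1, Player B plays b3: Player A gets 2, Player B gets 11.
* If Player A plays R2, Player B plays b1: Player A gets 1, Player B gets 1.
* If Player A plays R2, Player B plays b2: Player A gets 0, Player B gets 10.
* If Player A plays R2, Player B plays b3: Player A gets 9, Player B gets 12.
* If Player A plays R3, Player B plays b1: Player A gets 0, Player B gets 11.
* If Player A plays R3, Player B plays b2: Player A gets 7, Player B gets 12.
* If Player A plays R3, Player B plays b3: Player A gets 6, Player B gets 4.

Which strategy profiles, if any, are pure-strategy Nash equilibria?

Check each profile: it is a Nash equilibrium iff no player can strictly gain by switching unilaterally.
(R1, b1): Player B can switch to b2 (2 → 4). Not NE.
(R1, b2): Player A can switch to R3 (1 → 7). Not NE.
(R1, b3): Player A can switch to R2 (2 → 9). Not NE.
(R2, b1): Player A can switch to R1 (1 → 12). Not NE.
(R2, b2): Player A can switch to R1 (0 → 1). Not NE.
(R2, b3): Player A gets 9, best alternative 6; Player B gets 12, best alternative 10. No profitable deviation — NE.
(R3, b1): Player A can switch to R1 (0 → 12). Not NE.
(R3, b2): Player A gets 7, best alternative 1; Player B gets 12, best alternative 11. No profitable deviation — NE.
(R3, b3): Player A can switch to R2 (6 → 9). Not NE.

(R2, b3) and (R3, b2)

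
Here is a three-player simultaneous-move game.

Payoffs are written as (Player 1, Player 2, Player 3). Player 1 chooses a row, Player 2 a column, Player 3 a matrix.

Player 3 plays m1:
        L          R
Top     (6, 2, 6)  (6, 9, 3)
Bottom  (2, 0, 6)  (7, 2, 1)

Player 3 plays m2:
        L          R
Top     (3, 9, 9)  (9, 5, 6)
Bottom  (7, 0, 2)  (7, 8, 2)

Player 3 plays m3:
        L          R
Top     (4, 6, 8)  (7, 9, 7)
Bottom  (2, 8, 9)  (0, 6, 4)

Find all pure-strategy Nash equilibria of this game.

Pure NE: (Top, R, m3)

Check each profile: it is a Nash equilibrium iff no player can strictly gain by switching unilaterally.
(Top, L, m1): Player 2 can switch to R (2 → 9). Not NE.
(Top, L, m2): Player 1 can switch to Bottom (3 → 7). Not NE.
(Top, L, m3): Player 2 can switch to R (6 → 9). Not NE.
(Top, R, m1): Player 1 can switch to Bottom (6 → 7). Not NE.
(Top, R, m2): Player 2 can switch to L (5 → 9). Not NE.
(Top, R, m3): Player 1 gets 7, best alternative 0; Player 2 gets 9, best alternative 6; Player 3 gets 7, best alternative 6. No profitable deviation — NE.
(Bottom, L, m1): Player 1 can switch to Top (2 → 6). Not NE.
(Bottom, L, m2): Player 2 can switch to R (0 → 8). Not NE.
(Bottom, L, m3): Player 1 can switch to Top (2 → 4). Not NE.
(The remaining 3 profiles each have a profitable deviation by the same check.)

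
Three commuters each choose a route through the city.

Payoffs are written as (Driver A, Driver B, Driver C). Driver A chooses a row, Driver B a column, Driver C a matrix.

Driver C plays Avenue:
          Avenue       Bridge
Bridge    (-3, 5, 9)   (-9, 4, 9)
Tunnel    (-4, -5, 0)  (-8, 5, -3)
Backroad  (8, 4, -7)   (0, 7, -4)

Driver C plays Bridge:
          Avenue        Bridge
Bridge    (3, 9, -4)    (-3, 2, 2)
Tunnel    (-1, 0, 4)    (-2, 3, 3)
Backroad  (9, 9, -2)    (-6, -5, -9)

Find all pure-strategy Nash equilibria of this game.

(Bridge, Avenue, Avenue): Driver A can switch to Backroad (-3 → 8). Not NE.
(Bridge, Avenue, Bridge): Driver A can switch to Backroad (3 → 9). Not NE.
(Bridge, Bridge, Avenue): Driver A can switch to Tunnel (-9 → -8). Not NE.
(Bridge, Bridge, Bridge): Driver A can switch to Tunnel (-3 → -2). Not NE.
(Tunnel, Avenue, Avenue): Driver A can switch to Bridge (-4 → -3). Not NE.
(Tunnel, Avenue, Bridge): Driver A can switch to Bridge (-1 → 3). Not NE.
(Tunnel, Bridge, Avenue): Driver A can switch to Backroad (-8 → 0). Not NE.
(Tunnel, Bridge, Bridge): Driver A gets -2, best alternative -3; Driver B gets 3, best alternative 0; Driver C gets 3, best alternative -3. No profitable deviation — NE.
(Backroad, Avenue, Avenue): Driver B can switch to Bridge (4 → 7). Not NE.
(Backroad, Avenue, Bridge): Driver A gets 9, best alternative 3; Driver B gets 9, best alternative -5; Driver C gets -2, best alternative -7. No profitable deviation — NE.
(Backroad, Bridge, Avenue): Driver A gets 0, best alternative -8; Driver B gets 7, best alternative 4; Driver C gets -4, best alternative -9. No profitable deviation — NE.
(The remaining 1 profile has a profitable deviation by the same check.)

Pure-strategy Nash equilibria: (Tunnel, Bridge, Bridge), (Backroad, Avenue, Bridge), (Backroad, Bridge, Avenue)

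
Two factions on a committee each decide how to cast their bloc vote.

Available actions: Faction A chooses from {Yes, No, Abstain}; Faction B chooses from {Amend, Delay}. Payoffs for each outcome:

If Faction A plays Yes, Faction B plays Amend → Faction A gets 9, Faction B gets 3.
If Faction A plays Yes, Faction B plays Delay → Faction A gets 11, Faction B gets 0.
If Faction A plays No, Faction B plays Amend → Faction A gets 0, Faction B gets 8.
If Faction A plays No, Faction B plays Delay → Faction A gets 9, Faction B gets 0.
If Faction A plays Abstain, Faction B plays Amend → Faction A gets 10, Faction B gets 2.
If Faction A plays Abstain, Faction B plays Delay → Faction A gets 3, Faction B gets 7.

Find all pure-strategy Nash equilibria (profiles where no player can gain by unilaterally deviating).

none

Faction A against Amend: payoffs 9, 0, 10 → best response Abstain.
Faction A against Delay: payoffs 11, 9, 3 → best response Yes.
Faction B against Yes: payoffs 3, 0 → best response Amend.
Faction B against No: payoffs 8, 0 → best response Amend.
Faction B against Abstain: payoffs 2, 7 → best response Delay.
No profile is a mutual best response for all players.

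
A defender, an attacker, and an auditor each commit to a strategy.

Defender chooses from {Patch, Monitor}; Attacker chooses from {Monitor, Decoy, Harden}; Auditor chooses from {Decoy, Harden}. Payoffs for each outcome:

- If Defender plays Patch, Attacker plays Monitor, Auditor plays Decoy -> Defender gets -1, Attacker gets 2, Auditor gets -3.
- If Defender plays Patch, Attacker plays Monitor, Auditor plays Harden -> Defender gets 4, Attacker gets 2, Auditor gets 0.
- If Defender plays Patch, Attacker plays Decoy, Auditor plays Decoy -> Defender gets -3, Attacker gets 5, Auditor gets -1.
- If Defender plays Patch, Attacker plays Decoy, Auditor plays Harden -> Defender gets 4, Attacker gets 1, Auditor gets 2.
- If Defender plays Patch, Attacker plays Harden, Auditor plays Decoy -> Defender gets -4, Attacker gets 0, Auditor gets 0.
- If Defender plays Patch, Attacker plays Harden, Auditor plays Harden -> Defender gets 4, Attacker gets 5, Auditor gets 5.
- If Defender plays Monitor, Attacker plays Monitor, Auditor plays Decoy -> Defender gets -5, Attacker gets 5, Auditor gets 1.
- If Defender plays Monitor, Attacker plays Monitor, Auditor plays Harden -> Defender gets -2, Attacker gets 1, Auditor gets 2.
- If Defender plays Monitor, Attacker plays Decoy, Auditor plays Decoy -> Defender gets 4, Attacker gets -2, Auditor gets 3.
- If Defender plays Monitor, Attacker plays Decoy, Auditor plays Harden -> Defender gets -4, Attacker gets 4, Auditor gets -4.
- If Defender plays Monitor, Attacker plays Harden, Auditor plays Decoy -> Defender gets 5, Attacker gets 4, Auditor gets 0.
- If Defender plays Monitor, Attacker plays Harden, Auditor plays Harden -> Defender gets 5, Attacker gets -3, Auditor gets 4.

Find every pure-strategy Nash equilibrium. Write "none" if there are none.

There is no pure-strategy Nash equilibrium.

(Patch, Monitor, Decoy): Attacker can switch to Decoy (2 → 5). Not NE.
(Patch, Monitor, Harden): Attacker can switch to Harden (2 → 5). Not NE.
(Patch, Decoy, Decoy): Defender can switch to Monitor (-3 → 4). Not NE.
(Patch, Decoy, Harden): Attacker can switch to Monitor (1 → 2). Not NE.
(Patch, Harden, Decoy): Defender can switch to Monitor (-4 → 5). Not NE.
(Patch, Harden, Harden): Defender can switch to Monitor (4 → 5). Not NE.
(The remaining 6 profiles each have a profitable deviation by the same check.)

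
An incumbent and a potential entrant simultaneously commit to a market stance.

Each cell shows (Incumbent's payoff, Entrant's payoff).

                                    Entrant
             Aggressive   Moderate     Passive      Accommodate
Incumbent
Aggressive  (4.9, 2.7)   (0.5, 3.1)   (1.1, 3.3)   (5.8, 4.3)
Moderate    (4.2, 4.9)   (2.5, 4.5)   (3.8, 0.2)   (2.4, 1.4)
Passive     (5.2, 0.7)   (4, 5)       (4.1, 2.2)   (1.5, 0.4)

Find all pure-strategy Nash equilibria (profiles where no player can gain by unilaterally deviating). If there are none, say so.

(Aggressive, Aggressive): Incumbent can switch to Passive (4.9 → 5.2). Not NE.
(Aggressive, Moderate): Incumbent can switch to Moderate (0.5 → 2.5). Not NE.
(Aggressive, Passive): Incumbent can switch to Moderate (1.1 → 3.8). Not NE.
(Aggressive, Accommodate): Incumbent gets 5.8, best alternative 2.4; Entrant gets 4.3, best alternative 3.3. No profitable deviation — NE.
(Moderate, Aggressive): Incumbent can switch to Aggressive (4.2 → 4.9). Not NE.
(Moderate, Moderate): Incumbent can switch to Passive (2.5 → 4). Not NE.
(Moderate, Passive): Incumbent can switch to Passive (3.8 → 4.1). Not NE.
(Moderate, Accommodate): Incumbent can switch to Aggressive (2.4 → 5.8). Not NE.
(Passive, Aggressive): Entrant can switch to Moderate (0.7 → 5). Not NE.
(Passive, Moderate): Incumbent gets 4, best alternative 2.5; Entrant gets 5, best alternative 2.2. No profitable deviation — NE.
(Passive, Passive): Entrant can switch to Moderate (2.2 → 5). Not NE.
(Passive, Accommodate): Incumbent can switch to Aggressive (1.5 → 5.8). Not NE.

The pure Nash equilibria are (Aggressive, Accommodate) and (Passive, Moderate).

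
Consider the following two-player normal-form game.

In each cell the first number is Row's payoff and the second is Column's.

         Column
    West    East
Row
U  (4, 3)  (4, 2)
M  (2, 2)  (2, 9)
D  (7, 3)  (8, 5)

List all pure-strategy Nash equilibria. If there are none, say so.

The unique pure-strategy Nash equilibrium is (D, East).

Check each profile: it is a Nash equilibrium iff no player can strictly gain by switching unilaterally.
(U, West): Row can switch to D (4 → 7). Not NE.
(U, East): Row can switch to D (4 → 8). Not NE.
(M, West): Row can switch to U (2 → 4). Not NE.
(M, East): Row can switch to U (2 → 4). Not NE.
(D, West): Column can switch to East (3 → 5). Not NE.
(D, East): Row gets 8, best alternative 4; Column gets 5, best alternative 3. No profitable deviation — NE.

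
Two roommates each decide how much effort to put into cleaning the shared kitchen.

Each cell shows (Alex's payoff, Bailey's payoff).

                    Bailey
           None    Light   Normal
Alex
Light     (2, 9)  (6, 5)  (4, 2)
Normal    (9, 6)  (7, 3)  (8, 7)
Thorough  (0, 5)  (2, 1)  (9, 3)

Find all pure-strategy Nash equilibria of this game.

Mark each player's best response to every combination of opponents' strategies; a profile where every player is best-responding is a pure Nash equilibrium.
Alex against None: payoffs 2, 9, 0 → best response Normal.
Alex against Light: payoffs 6, 7, 2 → best response Normal.
Alex against Normal: payoffs 4, 8, 9 → best response Thorough.
Bailey against Light: payoffs 9, 5, 2 → best response None.
Bailey against Normal: payoffs 6, 3, 7 → best response Normal.
Bailey against Thorough: payoffs 5, 1, 3 → best response None.
No profile is a mutual best response for all players.

No pure-strategy Nash equilibrium.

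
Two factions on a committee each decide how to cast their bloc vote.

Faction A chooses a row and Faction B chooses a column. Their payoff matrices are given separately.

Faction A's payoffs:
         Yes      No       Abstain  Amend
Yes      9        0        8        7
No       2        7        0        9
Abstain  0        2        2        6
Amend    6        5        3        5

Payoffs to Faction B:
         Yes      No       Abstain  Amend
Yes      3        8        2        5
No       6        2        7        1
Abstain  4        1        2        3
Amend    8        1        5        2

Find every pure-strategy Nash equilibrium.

There is no pure-strategy Nash equilibrium.

Faction A against Yes: payoffs 9, 2, 0, 6 → best response Yes.
Faction A against No: payoffs 0, 7, 2, 5 → best response No.
Faction A against Abstain: payoffs 8, 0, 2, 3 → best response Yes.
Faction A against Amend: payoffs 7, 9, 6, 5 → best response No.
Faction B against Yes: payoffs 3, 8, 2, 5 → best response No.
Faction B against No: payoffs 6, 2, 7, 1 → best response Abstain.
Faction B against Abstain: payoffs 4, 1, 2, 3 → best response Yes.
Faction B against Amend: payoffs 8, 1, 5, 2 → best response Yes.
No profile is a mutual best response for all players.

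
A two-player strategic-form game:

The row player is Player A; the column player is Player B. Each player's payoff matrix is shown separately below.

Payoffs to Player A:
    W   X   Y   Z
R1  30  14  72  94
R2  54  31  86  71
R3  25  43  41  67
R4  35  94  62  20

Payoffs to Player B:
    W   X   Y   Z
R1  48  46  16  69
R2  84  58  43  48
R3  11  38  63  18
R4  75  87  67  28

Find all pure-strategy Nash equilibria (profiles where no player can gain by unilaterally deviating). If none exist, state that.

(R1, Z), (R2, W), (R4, X)

For each player, find the best response to each opponent profile; mutual best responses are the pure NE.
Player A against W: payoffs 30, 54, 25, 35 → best response R2.
Player A against X: payoffs 14, 31, 43, 94 → best response R4.
Player A against Y: payoffs 72, 86, 41, 62 → best response R2.
Player A against Z: payoffs 94, 71, 67, 20 → best response R1.
Player B against R1: payoffs 48, 46, 16, 69 → best response Z.
Player B against R2: payoffs 84, 58, 43, 48 → best response W.
Player B against R3: payoffs 11, 38, 63, 18 → best response Y.
Player B against R4: payoffs 75, 87, 67, 28 → best response X.
Mutual best responses: (R1, Z); (R2, W); (R4, X).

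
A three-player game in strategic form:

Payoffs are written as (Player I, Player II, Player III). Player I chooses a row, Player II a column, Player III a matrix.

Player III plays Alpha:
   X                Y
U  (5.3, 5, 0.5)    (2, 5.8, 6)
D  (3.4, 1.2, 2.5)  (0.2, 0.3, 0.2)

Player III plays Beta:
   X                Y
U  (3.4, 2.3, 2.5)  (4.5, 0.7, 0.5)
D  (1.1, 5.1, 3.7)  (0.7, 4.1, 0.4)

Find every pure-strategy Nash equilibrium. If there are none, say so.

Pure-strategy Nash equilibria: (U, X, Beta) and (U, Y, Alpha)

Player I against (X, Alpha): payoffs 5.3, 3.4 → best response U.
Player I against (X, Beta): payoffs 3.4, 1.1 → best response U.
Player I against (Y, Alpha): payoffs 2, 0.2 → best response U.
Player I against (Y, Beta): payoffs 4.5, 0.7 → best response U.
Player II against (U, Alpha): payoffs 5, 5.8 → best response Y.
Player II against (U, Beta): payoffs 2.3, 0.7 → best response X.
Player II against (D, Alpha): payoffs 1.2, 0.3 → best response X.
Player II against (D, Beta): payoffs 5.1, 4.1 → best response X.
Player III against (U, X): payoffs 0.5, 2.5 → best response Beta.
Player III against (U, Y): payoffs 6, 0.5 → best response Alpha.
Player III against (D, X): payoffs 2.5, 3.7 → best response Beta.
Player III against (D, Y): payoffs 0.2, 0.4 → best response Beta.
Mutual best responses: (U, X, Beta); (U, Y, Alpha).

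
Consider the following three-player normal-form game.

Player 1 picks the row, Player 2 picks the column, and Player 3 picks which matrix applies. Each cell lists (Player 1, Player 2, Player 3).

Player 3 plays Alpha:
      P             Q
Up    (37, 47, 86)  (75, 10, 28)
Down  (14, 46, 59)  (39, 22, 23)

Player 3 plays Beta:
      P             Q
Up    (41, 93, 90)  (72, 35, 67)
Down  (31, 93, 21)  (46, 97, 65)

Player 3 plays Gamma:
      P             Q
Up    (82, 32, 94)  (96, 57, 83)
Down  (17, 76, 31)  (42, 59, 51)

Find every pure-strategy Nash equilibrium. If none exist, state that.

Mark each player's best response to every combination of opponents' strategies; a profile where every player is best-responding is a pure Nash equilibrium.
Player 1 against (P, Alpha): payoffs 37, 14 → best response Up.
Player 1 against (P, Beta): payoffs 41, 31 → best response Up.
Player 1 against (P, Gamma): payoffs 82, 17 → best response Up.
Player 1 against (Q, Alpha): payoffs 75, 39 → best response Up.
Player 1 against (Q, Beta): payoffs 72, 46 → best response Up.
Player 1 against (Q, Gamma): payoffs 96, 42 → best response Up.
Player 2 against (Up, Alpha): payoffs 47, 10 → best response P.
Player 2 against (Up, Beta): payoffs 93, 35 → best response P.
Player 2 against (Up, Gamma): payoffs 32, 57 → best response Q.
Player 2 against (Down, Alpha): payoffs 46, 22 → best response P.
Player 2 against (Down, Beta): payoffs 93, 97 → best response Q.
Player 2 against (Down, Gamma): payoffs 76, 59 → best response P.
Player 3 against (Up, P): payoffs 86, 90, 94 → best response Gamma.
Player 3 against (Up, Q): payoffs 28, 67, 83 → best response Gamma.
Player 3 against (Down, P): payoffs 59, 21, 31 → best response Alpha.
Player 3 against (Down, Q): payoffs 23, 65, 51 → best response Beta.
Mutual best responses: (Up, Q, Gamma).

(Up, Q, Gamma)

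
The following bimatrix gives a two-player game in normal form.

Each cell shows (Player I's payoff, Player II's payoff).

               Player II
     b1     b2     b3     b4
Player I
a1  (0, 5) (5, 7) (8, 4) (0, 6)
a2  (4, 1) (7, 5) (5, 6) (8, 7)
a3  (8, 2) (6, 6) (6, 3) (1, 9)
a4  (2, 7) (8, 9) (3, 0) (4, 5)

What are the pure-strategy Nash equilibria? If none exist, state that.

The pure Nash equilibria are (a2, b4); (a4, b2).

For each strategy profile, look for a profitable unilateral deviation.
(a1, b1): Player I can switch to a2 (0 → 4). Not NE.
(a1, b2): Player I can switch to a2 (5 → 7). Not NE.
(a1, b3): Player II can switch to b1 (4 → 5). Not NE.
(a1, b4): Player I can switch to a2 (0 → 8). Not NE.
(a2, b1): Player I can switch to a3 (4 → 8). Not NE.
(a2, b2): Player I can switch to a4 (7 → 8). Not NE.
(a2, b3): Player I can switch to a1 (5 → 8). Not NE.
(a2, b4): Player I gets 8, best alternative 4; Player II gets 7, best alternative 6. No profitable deviation — NE.
(a3, b1): Player II can switch to b2 (2 → 6). Not NE.
(a4, b2): Player I gets 8, best alternative 7; Player II gets 9, best alternative 7. No profitable deviation — NE.
(The remaining 6 profiles each have a profitable deviation by the same check.)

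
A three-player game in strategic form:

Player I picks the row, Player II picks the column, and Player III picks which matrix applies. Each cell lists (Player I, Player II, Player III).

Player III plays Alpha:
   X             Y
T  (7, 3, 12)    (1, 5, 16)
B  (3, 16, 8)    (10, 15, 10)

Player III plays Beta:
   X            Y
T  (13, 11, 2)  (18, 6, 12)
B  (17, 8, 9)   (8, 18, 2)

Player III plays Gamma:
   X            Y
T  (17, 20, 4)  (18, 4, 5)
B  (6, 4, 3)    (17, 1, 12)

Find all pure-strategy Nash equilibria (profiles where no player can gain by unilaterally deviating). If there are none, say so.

Player I against (X, Alpha): payoffs 7, 3 → best response T.
Player I against (X, Beta): payoffs 13, 17 → best response B.
Player I against (X, Gamma): payoffs 17, 6 → best response T.
Player I against (Y, Alpha): payoffs 1, 10 → best response B.
Player I against (Y, Beta): payoffs 18, 8 → best response T.
Player I against (Y, Gamma): payoffs 18, 17 → best response T.
Player II against (T, Alpha): payoffs 3, 5 → best response Y.
Player II against (T, Beta): payoffs 11, 6 → best response X.
Player II against (T, Gamma): payoffs 20, 4 → best response X.
Player II against (B, Alpha): payoffs 16, 15 → best response X.
Player II against (B, Beta): payoffs 8, 18 → best response Y.
Player II against (B, Gamma): payoffs 4, 1 → best response X.
Player III against (T, X): payoffs 12, 2, 4 → best response Alpha.
Player III against (T, Y): payoffs 16, 12, 5 → best response Alpha.
Player III against (B, X): payoffs 8, 9, 3 → best response Beta.
Player III against (B, Y): payoffs 10, 2, 12 → best response Gamma.
No profile is a mutual best response for all players.

none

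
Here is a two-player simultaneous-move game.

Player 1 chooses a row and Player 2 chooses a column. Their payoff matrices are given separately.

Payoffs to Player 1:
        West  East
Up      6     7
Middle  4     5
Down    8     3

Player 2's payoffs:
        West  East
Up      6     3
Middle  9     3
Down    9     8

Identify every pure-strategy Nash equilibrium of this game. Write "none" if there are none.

The unique pure-strategy Nash equilibrium is (Down, West).

For each player, find the best response to each opponent profile; mutual best responses are the pure NE.
Player 1 against West: payoffs 6, 4, 8 → best response Down.
Player 1 against East: payoffs 7, 5, 3 → best response Up.
Player 2 against Up: payoffs 6, 3 → best response West.
Player 2 against Middle: payoffs 9, 3 → best response West.
Player 2 against Down: payoffs 9, 8 → best response West.
Mutual best responses: (Down, West).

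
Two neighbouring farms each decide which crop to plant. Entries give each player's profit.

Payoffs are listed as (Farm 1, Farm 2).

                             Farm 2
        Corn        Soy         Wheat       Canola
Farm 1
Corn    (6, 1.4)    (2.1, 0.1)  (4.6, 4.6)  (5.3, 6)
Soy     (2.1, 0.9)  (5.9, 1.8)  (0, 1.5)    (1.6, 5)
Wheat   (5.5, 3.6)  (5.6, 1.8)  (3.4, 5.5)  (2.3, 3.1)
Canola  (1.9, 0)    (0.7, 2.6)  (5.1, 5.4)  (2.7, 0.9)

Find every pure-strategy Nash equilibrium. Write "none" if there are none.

(Corn, Corn): Farm 2 can switch to Wheat (1.4 → 4.6). Not NE.
(Corn, Soy): Farm 1 can switch to Soy (2.1 → 5.9). Not NE.
(Corn, Wheat): Farm 1 can switch to Canola (4.6 → 5.1). Not NE.
(Corn, Canola): Farm 1 gets 5.3, best alternative 2.7; Farm 2 gets 6, best alternative 4.6. No profitable deviation — NE.
(Soy, Corn): Farm 1 can switch to Corn (2.1 → 6). Not NE.
(Soy, Soy): Farm 2 can switch to Canola (1.8 → 5). Not NE.
(Soy, Wheat): Farm 1 can switch to Corn (0 → 4.6). Not NE.
(Soy, Canola): Farm 1 can switch to Corn (1.6 → 5.3). Not NE.
(Wheat, Corn): Farm 1 can switch to Corn (5.5 → 6). Not NE.
(Canola, Wheat): Farm 1 gets 5.1, best alternative 4.6; Farm 2 gets 5.4, best alternative 2.6. No profitable deviation — NE.
(The remaining 6 profiles each have a profitable deviation by the same check.)

(Corn, Canola) and (Canola, Wheat)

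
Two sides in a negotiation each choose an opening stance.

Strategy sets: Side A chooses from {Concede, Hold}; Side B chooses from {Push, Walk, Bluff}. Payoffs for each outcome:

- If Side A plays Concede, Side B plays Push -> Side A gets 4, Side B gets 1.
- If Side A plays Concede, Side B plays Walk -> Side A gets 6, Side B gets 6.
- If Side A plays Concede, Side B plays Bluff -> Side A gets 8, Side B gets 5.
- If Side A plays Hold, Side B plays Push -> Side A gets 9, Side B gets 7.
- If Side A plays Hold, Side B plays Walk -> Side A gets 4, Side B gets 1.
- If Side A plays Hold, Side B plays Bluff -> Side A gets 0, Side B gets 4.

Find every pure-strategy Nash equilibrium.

(Concede, Push): Side A can switch to Hold (4 → 9). Not NE.
(Concede, Walk): Side A gets 6, best alternative 4; Side B gets 6, best alternative 5. No profitable deviation — NE.
(Concede, Bluff): Side B can switch to Walk (5 → 6). Not NE.
(Hold, Push): Side A gets 9, best alternative 4; Side B gets 7, best alternative 4. No profitable deviation — NE.
(Hold, Walk): Side A can switch to Concede (4 → 6). Not NE.
(Hold, Bluff): Side A can switch to Concede (0 → 8). Not NE.

(Concede, Walk) and (Hold, Push)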